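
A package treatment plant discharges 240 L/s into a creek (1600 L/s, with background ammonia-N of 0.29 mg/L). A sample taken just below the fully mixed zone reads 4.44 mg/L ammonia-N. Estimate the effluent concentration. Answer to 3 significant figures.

Mass balance: 1600·0.2900 + 240.0·Cₑ = 1840·4.440
→ Cₑ = (1840·4.440 − 1600·0.2900) / 240.0 = 32.11 mg/L.

32.1 mg/L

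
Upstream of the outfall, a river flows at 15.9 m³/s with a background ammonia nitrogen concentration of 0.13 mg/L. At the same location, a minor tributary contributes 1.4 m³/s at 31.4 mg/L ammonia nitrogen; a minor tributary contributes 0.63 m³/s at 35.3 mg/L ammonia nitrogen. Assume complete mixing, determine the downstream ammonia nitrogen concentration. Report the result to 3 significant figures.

Conservation of mass: C = (15.90·0.1300 + 1.400·31.40 + 0.6300·35.30) / 17.93 = 68.27/17.93 = 3.807 mg/L.

3.81 mg/L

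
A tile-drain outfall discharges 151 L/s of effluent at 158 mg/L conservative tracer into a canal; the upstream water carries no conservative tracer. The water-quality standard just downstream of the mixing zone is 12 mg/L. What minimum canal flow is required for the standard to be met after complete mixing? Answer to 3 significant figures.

1840 L/s

Set C_mix = 12: (Q·0 + 151.0·158.0) / (Q + 151.0) = 12
→ Q = 151.0·(158.0 − 12)/(12 − 0) = 1837 L/s.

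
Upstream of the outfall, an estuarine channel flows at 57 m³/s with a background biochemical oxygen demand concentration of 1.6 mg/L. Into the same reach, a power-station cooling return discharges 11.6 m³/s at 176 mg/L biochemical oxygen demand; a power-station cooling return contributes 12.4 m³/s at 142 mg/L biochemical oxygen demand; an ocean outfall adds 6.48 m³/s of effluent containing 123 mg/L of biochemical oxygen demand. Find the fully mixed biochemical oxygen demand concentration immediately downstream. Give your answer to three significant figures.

Conservation of mass: C = (57.00·1.600 + 11.60·176.0 + 12.40·142.0 + 6.480·123.0) / 87.48 = 4691/87.48 = 53.62 mg/L.

53.6 mg/L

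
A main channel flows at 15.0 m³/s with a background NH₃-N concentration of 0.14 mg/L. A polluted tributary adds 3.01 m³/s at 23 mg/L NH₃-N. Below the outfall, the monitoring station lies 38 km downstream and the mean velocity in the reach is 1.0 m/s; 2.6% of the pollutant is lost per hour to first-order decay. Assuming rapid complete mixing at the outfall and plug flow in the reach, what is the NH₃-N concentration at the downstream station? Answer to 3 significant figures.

Conservation of mass: C = (15.00·0.1400 + 3.010·23.00) / 18.01 = 71.33/18.01 = 3.961 mg/L.
Travel time t = 38·1000 / 1.0 = 38000 s = 10.56 h.
2.6%/h lost → k = −ln(1 − 0.026) = 0.02634 h⁻¹.
Applying C = C₀e^(−kt): 3.961 × 0.7572 = 2.999 mg/L.

3.00 mg/L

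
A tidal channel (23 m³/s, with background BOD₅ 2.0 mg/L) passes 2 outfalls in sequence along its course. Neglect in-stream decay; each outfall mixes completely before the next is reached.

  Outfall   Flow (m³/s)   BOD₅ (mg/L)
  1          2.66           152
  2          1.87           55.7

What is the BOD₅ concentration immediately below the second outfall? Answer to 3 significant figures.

After outfall 1: Q = 23.00 + 2.660 = 25.66 m³/s; C = (23.00·2.000 + 2.660·152.0)/25.66 = 17.55 mg/L.
After outfall 2: Q = 25.66 + 1.870 = 27.53 m³/s; C = (25.66·17.55 + 1.870·55.70)/27.53 = 20.14 mg/L.

20.1 mg/L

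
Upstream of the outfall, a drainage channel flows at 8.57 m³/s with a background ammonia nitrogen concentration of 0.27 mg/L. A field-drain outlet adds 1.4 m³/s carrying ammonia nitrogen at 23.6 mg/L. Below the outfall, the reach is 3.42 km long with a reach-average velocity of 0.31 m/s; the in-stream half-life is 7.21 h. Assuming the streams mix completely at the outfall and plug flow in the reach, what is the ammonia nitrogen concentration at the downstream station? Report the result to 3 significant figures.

2.64 mg/L

Mixed concentration C = ΣQC/ΣQ = (8.570·0.2700 + 1.400·23.60) / 9.970 = 35.35/9.970 = 3.546 mg/L.
Travel time t = 3.42·1000 / 0.31 = 11030 s = 3.065 h.
Half-life 7.21 h → k = ln 2 / 7.21 = 0.09614 h⁻¹ = 2.307 d⁻¹.
After decay, C = 3.546 × e^(−kt) = 3.546 × 0.7448 = 2.641 mg/L.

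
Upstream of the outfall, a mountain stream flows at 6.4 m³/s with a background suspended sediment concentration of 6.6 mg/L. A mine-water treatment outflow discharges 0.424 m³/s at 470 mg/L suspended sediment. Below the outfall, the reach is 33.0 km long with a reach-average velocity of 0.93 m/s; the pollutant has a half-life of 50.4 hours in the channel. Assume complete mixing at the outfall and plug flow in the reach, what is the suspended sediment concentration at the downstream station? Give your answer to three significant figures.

30.9 mg/L

Flow-weighted average: C = (6.400·6.600 + 0.4240·470.0) / 6.824 = 241.5/6.824 = 35.39 mg/L.
Travel time t = 33.0·1000 / 0.93 = 35480 s = 9.857 h.
Half-life 50.4 h → k = ln 2 / 50.4 = 0.01375 h⁻¹ = 0.3301 d⁻¹.
After decay, C = 35.39 × e^(−kt) = 35.39 × 0.8732 = 30.91 mg/L.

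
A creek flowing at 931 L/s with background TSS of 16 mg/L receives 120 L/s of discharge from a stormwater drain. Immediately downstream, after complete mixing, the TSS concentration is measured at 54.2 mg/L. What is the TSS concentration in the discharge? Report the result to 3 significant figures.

Mass balance: 931.0·16.00 + 120.0·Cₑ = 1051·54.20
→ Cₑ = (1051·54.20 − 931.0·16.00) / 120.0 = 350.6 mg/L.

351 mg/L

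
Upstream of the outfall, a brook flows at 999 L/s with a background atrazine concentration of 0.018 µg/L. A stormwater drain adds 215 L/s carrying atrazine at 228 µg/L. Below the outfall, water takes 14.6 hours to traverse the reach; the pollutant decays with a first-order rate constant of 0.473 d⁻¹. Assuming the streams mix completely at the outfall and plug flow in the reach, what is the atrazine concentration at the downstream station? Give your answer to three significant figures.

Mixed concentration C = ΣQC/ΣQ = (999.0·0.01800 + 215.0·228.0) / 1214 = 49040/1214 = 40.39 µg/L.
Decay over the reach: 40.39·exp(−kt) = 40.39·0.7500 = 30.29 µg/L.

30.3 µg/L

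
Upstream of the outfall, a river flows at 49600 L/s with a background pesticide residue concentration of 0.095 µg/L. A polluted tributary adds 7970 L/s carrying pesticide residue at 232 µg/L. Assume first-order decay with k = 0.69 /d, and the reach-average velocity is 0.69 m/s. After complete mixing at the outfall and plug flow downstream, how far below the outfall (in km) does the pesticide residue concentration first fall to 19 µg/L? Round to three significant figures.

45.6 km

Conservation of mass: C = (49600·0.09500 + 7970·232.0) / 57570 = 1854000/57570 = 32.20 µg/L.
Set 32.20·exp(−k·t) = 19 → t = ln(32.20/19)/k = 66060 s = 18.35 h.
Distance = v·t = 0.69·66060 = 45580 m = 45.58 km.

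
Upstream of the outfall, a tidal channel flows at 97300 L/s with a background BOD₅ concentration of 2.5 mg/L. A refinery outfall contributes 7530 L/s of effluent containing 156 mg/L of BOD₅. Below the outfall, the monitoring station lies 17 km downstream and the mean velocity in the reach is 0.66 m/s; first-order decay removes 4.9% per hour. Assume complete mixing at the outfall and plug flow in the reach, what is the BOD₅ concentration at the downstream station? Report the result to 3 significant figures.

9.44 mg/L

Mixed concentration C = ΣQC/ΣQ = (97300·2.500 + 7530·156.0) / 104800 = 1418000/104800 = 13.53 mg/L.
Travel time t = 17·1000 / 0.66 = 25760 s = 7.155 h.
4.9%/h lost → k = −ln(1 − 0.049) = 0.05024 h⁻¹.
Applying C = C₀e^(−kt): 13.53 × 0.6980 = 9.442 mg/L.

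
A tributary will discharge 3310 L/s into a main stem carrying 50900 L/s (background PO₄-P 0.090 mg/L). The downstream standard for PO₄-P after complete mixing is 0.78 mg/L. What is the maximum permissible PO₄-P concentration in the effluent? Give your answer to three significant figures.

11.4 mg/L

At the limit, (Qr·Cr + Qe·Cₑ)/(Qr + Qe) = 0.78:
Cₑ = (54210·0.78 − 50900·0.09000) / 3310 = 11.39 mg/L.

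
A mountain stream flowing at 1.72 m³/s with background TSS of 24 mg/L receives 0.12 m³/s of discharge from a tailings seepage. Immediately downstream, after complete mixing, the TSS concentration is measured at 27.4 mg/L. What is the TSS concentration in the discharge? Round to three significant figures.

Mass balance: 1.720·24.00 + 0.1200·Cₑ = 1.840·27.40
→ Cₑ = (1.840·27.40 − 1.720·24.00) / 0.1200 = 76.13 mg/L.

76.1 mg/L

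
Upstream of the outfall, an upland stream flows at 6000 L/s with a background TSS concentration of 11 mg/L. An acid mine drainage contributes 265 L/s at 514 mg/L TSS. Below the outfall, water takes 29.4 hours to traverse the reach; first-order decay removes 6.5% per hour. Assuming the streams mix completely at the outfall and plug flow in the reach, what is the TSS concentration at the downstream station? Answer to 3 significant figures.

4.47 mg/L

Mass balance: C = (6000·11.00 + 265.0·514.0) / 6265 = 202200/6265 = 32.28 mg/L.
6.5%/h lost → k = −ln(1 − 0.065) = 0.06721 h⁻¹.
Decay over the reach: 32.28·exp(−kt) = 32.28·0.1386 = 4.474 mg/L.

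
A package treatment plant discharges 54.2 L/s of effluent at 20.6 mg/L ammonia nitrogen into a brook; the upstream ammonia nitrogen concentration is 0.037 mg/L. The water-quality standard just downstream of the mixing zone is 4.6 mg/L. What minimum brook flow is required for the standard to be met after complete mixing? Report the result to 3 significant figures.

Set C_mix = 4.6: (Q·0.03700 + 54.20·20.60) / (Q + 54.20) = 4.6
→ Q = 54.20·(20.60 − 4.6)/(4.6 − 0.03700) = 190.1 L/s.

190 L/s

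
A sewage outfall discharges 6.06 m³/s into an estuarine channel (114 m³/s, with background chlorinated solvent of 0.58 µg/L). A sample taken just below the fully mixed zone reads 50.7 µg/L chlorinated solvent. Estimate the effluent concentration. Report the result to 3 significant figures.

Mass balance: 114.0·0.5800 + 6.060·Cₑ = 120.1·50.70
→ Cₑ = (120.1·50.70 − 114.0·0.5800) / 6.060 = 993.6 µg/L.

994 µg/L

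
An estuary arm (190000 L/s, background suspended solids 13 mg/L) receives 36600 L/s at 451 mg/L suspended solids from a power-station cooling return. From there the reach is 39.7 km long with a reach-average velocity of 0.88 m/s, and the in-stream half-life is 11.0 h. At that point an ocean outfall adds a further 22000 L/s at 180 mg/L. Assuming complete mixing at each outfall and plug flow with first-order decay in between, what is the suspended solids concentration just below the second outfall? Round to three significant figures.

50.6 mg/L

Mass balance: C = (190000·13.00 + 36600·451.0) / 226600 = 18980000/226600 = 83.74 mg/L; combined flow 226600 L/s.
Travel time t = 39.7·1000 / 0.88 = 45110 s = 12.53 h.
Half-life 11.0 h → k = ln 2 / 11.0 = 0.06301 h⁻¹ = 1.512 d⁻¹.
Decay over the reach: 83.74·exp(−kt) = 83.74·0.4540 = 38.02 mg/L.
At the second outfall, C = (226600·38.02 + 22000·180.0) / (226600 + 22000) = 50.58 mg/L.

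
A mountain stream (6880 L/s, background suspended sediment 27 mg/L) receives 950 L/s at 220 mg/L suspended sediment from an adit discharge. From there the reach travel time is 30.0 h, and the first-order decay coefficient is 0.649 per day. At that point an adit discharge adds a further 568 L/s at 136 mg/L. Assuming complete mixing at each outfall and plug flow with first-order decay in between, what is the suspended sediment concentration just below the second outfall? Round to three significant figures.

Flow-weighted average: C = (6880·27.00 + 950.0·220.0) / 7830 = 394800/7830 = 50.42 mg/L; combined flow 7830 L/s.
First-order decay: C = 50.42·exp(−k·t) = 50.42·0.4443 = 22.40 mg/L.
At the second outfall, C = (7830·22.40 + 568.0·136.0) / (7830 + 568.0) = 30.08 mg/L.

30.1 mg/L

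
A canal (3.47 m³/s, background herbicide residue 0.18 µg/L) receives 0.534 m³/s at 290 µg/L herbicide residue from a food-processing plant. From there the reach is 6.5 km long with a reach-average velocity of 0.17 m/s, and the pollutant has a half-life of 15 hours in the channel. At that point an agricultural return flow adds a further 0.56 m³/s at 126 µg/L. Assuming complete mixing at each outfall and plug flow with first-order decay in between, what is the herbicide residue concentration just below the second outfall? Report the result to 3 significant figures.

Mass balance: C = (3.470·0.1800 + 0.5340·290.0) / 4.004 = 155.5/4.004 = 38.83 µg/L; combined flow 4.004 m³/s.
Travel time t = 6.5·1000 / 0.17 = 38240 s = 10.62 h.
Half-life 15 h → k = ln 2 / 15 = 0.04621 h⁻¹ = 1.109 d⁻¹.
Decay over the reach: 38.83·exp(−kt) = 38.83·0.6121 = 23.77 µg/L.
Second outfall: C = (4.004·23.77 + 0.5600·126.0)/4.564 = 36.31 µg/L.

36.3 µg/L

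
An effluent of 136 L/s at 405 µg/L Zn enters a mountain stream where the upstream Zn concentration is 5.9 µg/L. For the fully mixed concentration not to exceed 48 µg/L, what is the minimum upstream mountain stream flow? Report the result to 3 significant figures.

1150 L/s

Set C_mix = 48: (Q·5.900 + 136.0·405.0) / (Q + 136.0) = 48
→ Q = 136.0·(405.0 − 48)/(48 − 5.900) = 1153 L/s.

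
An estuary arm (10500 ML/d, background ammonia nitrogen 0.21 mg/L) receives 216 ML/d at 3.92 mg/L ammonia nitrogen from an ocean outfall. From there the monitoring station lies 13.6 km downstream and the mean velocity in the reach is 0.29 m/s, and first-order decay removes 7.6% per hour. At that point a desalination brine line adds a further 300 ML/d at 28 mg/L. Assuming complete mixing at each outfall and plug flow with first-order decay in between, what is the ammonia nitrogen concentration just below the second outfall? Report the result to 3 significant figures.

0.861 mg/L

Mixed concentration C = ΣQC/ΣQ = (10500·0.2100 + 216.0·3.920) / 10720 = 3052/10720 = 0.2848 mg/L; combined flow 10720 ML/d.
Travel time t = 13.6·1000 / 0.29 = 46900 s = 13.03 h.
7.6%/h lost → k = −ln(1 − 0.076) = 0.07904 h⁻¹.
After decay, C = 0.2848 × e^(−kt) = 0.2848 × 0.3571 = 0.1017 mg/L.
At the second outfall, C = (10720·0.1017 + 300.0·28.00) / (10720 + 300.0) = 0.8615 mg/L.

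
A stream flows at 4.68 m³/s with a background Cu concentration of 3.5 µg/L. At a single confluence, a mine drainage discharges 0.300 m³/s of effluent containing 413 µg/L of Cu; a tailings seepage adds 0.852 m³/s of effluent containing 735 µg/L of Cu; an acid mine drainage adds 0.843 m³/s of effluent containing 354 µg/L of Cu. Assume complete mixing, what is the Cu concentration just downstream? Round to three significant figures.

Conservation of mass: C = (4.680·3.500 + 0.3000·413.0 + 0.8520·735.0 + 0.8430·354.0) / 6.675 = 1065/6.675 = 159.5 µg/L.

160 µg/L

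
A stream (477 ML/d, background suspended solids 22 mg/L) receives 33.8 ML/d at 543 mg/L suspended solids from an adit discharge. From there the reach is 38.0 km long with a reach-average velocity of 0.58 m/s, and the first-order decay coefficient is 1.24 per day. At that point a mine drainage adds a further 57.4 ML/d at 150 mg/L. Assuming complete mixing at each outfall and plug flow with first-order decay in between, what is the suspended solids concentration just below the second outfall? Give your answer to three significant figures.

After mixing, C = (477.0·22.00 + 33.80·543.0) / 510.8 = 28850/510.8 = 56.47 mg/L; combined flow 510.8 ML/d.
Travel time t = 38.0·1000 / 0.58 = 65520 s = 18.20 h.
First-order decay: C = 56.47·exp(−k·t) = 56.47·0.3905 = 22.05 mg/L.
Second outfall: C = (510.8·22.05 + 57.40·150.0)/568.2 = 34.98 mg/L.

35.0 mg/L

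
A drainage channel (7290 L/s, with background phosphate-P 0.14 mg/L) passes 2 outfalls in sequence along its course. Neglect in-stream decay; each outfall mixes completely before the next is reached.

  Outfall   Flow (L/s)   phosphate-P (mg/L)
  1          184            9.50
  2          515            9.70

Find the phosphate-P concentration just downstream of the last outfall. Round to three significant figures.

Below outfall 1: Q → 7474 L/s, C = (7290·0.1400 + 184.0·9.500)/7474 = 0.3704 mg/L.
Below outfall 2: Q → 7989 L/s, C = (7474·0.3704 + 515.0·9.700)/7989 = 0.9718 mg/L.

0.972 mg/L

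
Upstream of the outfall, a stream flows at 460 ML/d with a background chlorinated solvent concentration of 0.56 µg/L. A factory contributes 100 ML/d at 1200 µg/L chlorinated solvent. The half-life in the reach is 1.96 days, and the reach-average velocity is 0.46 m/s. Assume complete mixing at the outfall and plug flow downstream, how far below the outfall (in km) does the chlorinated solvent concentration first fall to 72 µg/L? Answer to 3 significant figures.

Flow-weighted average: C = (460.0·0.5600 + 100.0·1200) / 560.0 = 120300/560.0 = 214.7 µg/L.
Half-life 1.96 d → k = ln 2 / 1.96 = 0.3536 d⁻¹.
Set 214.7·exp(−k·t) = 72 → t = ln(214.7/72)/k = 267000 s = 74.16 h.
Distance = v·t = 0.46·267000 = 122800 m = 122.8 km.

123 km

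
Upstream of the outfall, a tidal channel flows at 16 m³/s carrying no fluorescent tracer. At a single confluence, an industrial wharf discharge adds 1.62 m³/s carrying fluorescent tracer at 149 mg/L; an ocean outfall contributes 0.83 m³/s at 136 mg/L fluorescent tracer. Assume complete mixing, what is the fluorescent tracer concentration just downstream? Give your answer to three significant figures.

19.2 mg/L

After mixing, C = (16.00·0 + 1.620·149.0 + 0.8300·136.0) / 18.45 = 354.3/18.45 = 19.20 mg/L.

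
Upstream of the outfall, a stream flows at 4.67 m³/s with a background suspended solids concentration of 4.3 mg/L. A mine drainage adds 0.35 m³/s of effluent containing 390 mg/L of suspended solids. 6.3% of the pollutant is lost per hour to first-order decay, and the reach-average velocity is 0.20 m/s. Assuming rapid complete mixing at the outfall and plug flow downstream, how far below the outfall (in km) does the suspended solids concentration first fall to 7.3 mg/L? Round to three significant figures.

16.1 km

After mixing, C = (4.670·4.300 + 0.3500·390.0) / 5.020 = 156.6/5.020 = 31.19 mg/L.
6.3%/h lost → k = −ln(1 − 0.063) = 0.06507 h⁻¹.
Set 31.19·exp(−k·t) = 7.3 → t = ln(31.19/7.3)/k = 80340 s = 22.32 h.
Distance = v·t = 0.20·80340 = 16070 m = 16.07 km.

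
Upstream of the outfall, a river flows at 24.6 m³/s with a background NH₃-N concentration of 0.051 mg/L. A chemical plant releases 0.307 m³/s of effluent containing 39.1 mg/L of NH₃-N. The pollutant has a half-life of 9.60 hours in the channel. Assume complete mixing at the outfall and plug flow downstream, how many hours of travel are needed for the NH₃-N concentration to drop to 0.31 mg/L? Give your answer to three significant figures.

After mixing, C = (24.60·0.05100 + 0.3070·39.10) / 24.91 = 13.26/24.91 = 0.5323 mg/L.
Half-life 9.60 h → k = ln 2 / 9.60 = 0.07220 h⁻¹ = 1.733 d⁻¹.
0.5323·exp(−k·t) = 0.31 → t = ln(0.5323/0.31)/k = 26960 s = 7.488 h.

7.49 h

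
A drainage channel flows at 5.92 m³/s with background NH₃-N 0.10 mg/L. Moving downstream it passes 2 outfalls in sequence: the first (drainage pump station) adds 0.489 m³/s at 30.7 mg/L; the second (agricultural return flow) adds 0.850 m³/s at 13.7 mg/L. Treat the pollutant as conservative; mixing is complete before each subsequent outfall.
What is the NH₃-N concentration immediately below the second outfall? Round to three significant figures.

Below outfall 1: Q → 6.409 m³/s, C = (5.920·0.1000 + 0.4890·30.70)/6.409 = 2.435 mg/L.
Below outfall 2: Q → 7.259 m³/s, C = (6.409·2.435 + 0.8500·13.70)/7.259 = 3.754 mg/L.

3.75 mg/L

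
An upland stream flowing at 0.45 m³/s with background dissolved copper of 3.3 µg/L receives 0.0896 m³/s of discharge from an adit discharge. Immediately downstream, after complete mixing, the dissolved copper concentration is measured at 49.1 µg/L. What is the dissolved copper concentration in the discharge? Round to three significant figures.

279 µg/L

Mass balance: 0.4500·3.300 + 0.08960·Cₑ = 0.5396·49.10
→ Cₑ = (0.5396·49.10 − 0.4500·3.300) / 0.08960 = 279.1 µg/L.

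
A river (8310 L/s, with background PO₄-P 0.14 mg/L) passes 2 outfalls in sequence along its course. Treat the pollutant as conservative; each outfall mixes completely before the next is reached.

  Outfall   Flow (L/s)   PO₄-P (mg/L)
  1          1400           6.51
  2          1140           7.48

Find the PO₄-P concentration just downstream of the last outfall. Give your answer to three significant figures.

Outfall 1: combined Q = 9710 L/s; C = (8310·0.1400 + 1400·6.510)/9710 = 1.058 mg/L.
Outfall 2: combined Q = 10850 L/s; C = (9710·1.058 + 1140·7.480)/10850 = 1.733 mg/L.

1.73 mg/L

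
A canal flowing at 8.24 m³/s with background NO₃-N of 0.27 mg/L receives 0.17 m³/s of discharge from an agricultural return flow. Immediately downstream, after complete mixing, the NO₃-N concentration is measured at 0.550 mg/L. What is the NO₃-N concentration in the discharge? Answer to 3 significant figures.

14.1 mg/L

Mass balance: 8.240·0.2700 + 0.1700·Cₑ = 8.410·0.5500
→ Cₑ = (8.410·0.5500 − 8.240·0.2700) / 0.1700 = 14.12 mg/L.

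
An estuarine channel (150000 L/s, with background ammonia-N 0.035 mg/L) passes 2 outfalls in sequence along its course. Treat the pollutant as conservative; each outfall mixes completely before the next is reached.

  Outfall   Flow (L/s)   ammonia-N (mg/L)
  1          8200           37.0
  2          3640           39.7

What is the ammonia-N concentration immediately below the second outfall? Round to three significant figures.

2.80 mg/L

Below outfall 1: Q → 158200 L/s, C = (150000·0.03500 + 8200·37.00)/158200 = 1.951 mg/L.
Below outfall 2: Q → 161800 L/s, C = (158200·1.951 + 3640·39.70)/161800 = 2.800 mg/L.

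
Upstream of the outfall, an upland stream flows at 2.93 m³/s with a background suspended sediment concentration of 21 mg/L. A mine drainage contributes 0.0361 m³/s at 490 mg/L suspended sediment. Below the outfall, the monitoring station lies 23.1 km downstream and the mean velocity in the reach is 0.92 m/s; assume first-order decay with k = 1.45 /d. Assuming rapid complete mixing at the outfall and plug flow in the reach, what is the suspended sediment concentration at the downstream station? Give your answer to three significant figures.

Conservation of mass: C = (2.930·21.00 + 0.03610·490.0) / 2.966 = 79.22/2.966 = 26.71 mg/L.
Travel time t = 23.1·1000 / 0.92 = 25110 s = 6.975 h.
First-order decay: C = 26.71·exp(−k·t) = 26.71·0.6561 = 17.52 mg/L.

17.5 mg/L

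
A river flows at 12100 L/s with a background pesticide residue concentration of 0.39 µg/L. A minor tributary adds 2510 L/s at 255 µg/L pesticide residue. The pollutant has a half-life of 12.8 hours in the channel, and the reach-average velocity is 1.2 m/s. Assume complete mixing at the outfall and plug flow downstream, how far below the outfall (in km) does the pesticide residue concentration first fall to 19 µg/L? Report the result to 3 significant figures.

67.2 km

Mass balance: C = (12100·0.3900 + 2510·255.0) / 14610 = 644800/14610 = 44.13 µg/L.
Half-life 12.8 h → k = ln 2 / 12.8 = 0.05415 h⁻¹ = 1.300 d⁻¹.
Set 44.13·exp(−k·t) = 19 → t = ln(44.13/19)/k = 56030 s = 15.56 h.
Distance = v·t = 1.2·56030 = 67230 m = 67.23 km.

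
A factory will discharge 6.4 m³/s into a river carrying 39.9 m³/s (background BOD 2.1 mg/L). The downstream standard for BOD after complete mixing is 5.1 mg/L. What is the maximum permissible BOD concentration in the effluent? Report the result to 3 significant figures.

At the limit, (Qr·Cr + Qe·Cₑ)/(Qr + Qe) = 5.1:
Cₑ = (46.30·5.1 − 39.90·2.100) / 6.400 = 23.80 mg/L.

23.8 mg/L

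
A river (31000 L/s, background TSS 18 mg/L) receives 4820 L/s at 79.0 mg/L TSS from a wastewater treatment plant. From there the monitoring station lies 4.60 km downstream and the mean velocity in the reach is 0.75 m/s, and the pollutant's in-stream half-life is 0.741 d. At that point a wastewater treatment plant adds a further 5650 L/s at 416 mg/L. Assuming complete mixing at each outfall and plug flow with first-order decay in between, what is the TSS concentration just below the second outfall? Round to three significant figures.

77.9 mg/L

Mixed concentration C = ΣQC/ΣQ = (31000·18.00 + 4820·79.00) / 35820 = 938800/35820 = 26.21 mg/L; combined flow 35820 L/s.
Travel time t = 4.60·1000 / 0.75 = 6133 s = 1.704 h.
Half-life 0.741 d → k = ln 2 / 0.741 = 0.9354 d⁻¹.
Applying C = C₀e^(−kt): 26.21 × 0.9358 = 24.52 mg/L.
Second outfall: C = (35820·24.52 + 5650·416.0)/41470 = 77.86 mg/L.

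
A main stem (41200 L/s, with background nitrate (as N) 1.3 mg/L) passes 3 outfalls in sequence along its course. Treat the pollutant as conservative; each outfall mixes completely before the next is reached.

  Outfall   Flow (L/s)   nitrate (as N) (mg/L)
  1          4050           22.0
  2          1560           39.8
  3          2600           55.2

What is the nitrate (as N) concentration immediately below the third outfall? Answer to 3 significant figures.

7.05 mg/L

Outfall 1: combined Q = 45250 L/s; C = (41200·1.300 + 4050·22.00)/45250 = 3.153 mg/L.
Outfall 2: combined Q = 46810 L/s; C = (45250·3.153 + 1560·39.80)/46810 = 4.374 mg/L.
Outfall 3: combined Q = 49410 L/s; C = (46810·4.374 + 2600·55.20)/49410 = 7.049 mg/L.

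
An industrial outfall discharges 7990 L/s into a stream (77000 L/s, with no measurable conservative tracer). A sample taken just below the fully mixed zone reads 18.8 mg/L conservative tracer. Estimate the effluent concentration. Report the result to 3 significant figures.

Mass balance: 77000·0 + 7990·Cₑ = 84990·18.80
→ Cₑ = (84990·18.80 − 77000·0) / 7990 = 200.0 mg/L.

200 mg/L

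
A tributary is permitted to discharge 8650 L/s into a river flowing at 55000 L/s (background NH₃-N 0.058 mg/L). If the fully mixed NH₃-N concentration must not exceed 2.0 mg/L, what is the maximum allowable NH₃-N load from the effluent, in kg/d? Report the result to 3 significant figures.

10700 kg/d

Mass balance at the limit: 55000·0.05800 + 8650·Cₑ = 63650·2.0 → Cₑ = 14.35 mg/L.
8650 L/s = 8.650 m³/s. Load = 8.650 m³/s × 14.35 g/m³ × 86 400 s/d = 10720 kg/d.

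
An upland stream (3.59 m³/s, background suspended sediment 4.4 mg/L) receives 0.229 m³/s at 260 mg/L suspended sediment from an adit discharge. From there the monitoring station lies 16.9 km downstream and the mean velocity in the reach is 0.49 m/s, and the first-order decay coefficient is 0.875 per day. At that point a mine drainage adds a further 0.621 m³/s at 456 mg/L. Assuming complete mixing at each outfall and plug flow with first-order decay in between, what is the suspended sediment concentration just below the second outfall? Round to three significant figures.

75.7 mg/L

Mass balance: C = (3.590·4.400 + 0.2290·260.0) / 3.819 = 75.34/3.819 = 19.73 mg/L; combined flow 3.819 m³/s.
Travel time t = 16.9·1000 / 0.49 = 34490 s = 9.580 h.
First-order decay: C = 19.73·exp(−k·t) = 19.73·0.7052 = 13.91 mg/L.
At the second outfall, C = (3.819·13.91 + 0.6210·456.0) / (3.819 + 0.6210) = 75.74 mg/L.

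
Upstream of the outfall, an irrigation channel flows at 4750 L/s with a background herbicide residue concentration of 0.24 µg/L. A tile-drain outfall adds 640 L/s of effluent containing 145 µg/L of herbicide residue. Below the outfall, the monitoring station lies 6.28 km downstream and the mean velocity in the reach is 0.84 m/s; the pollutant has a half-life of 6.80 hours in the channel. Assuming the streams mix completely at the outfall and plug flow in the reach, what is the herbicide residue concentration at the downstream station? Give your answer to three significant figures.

14.1 µg/L

Flow-weighted average: C = (4750·0.2400 + 640.0·145.0) / 5390 = 93940/5390 = 17.43 µg/L.
Travel time t = 6.28·1000 / 0.84 = 7476 s = 2.077 h.
Half-life 6.80 h → k = ln 2 / 6.80 = 0.1019 h⁻¹ = 2.446 d⁻¹.
After decay, C = 17.43 × e^(−kt) = 17.43 × 0.8092 = 14.10 µg/L.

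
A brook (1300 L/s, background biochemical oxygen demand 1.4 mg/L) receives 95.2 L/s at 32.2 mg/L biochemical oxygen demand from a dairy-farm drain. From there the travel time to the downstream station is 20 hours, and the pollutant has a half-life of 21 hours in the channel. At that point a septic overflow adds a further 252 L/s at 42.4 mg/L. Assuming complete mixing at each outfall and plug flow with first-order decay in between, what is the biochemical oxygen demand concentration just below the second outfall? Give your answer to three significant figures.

8.02 mg/L

Mass balance: C = (1300·1.400 + 95.20·32.20) / 1395 = 4885/1395 = 3.502 mg/L; combined flow 1395 L/s.
Half-life 21 h → k = ln 2 / 21 = 0.03301 h⁻¹ = 0.7922 d⁻¹.
Decay over the reach: 3.502·exp(−kt) = 3.502·0.5168 = 1.810 mg/L.
Second outfall: C = (1395·1.810 + 252.0·42.40)/1647 = 8.019 mg/L.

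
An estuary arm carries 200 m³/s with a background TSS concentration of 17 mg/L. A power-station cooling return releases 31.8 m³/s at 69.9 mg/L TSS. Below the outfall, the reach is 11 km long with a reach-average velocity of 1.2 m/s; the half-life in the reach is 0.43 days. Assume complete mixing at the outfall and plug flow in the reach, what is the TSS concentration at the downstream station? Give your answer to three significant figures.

20.4 mg/L

After mixing, C = (200.0·17.00 + 31.80·69.90) / 231.8 = 5623/231.8 = 24.26 mg/L.
Travel time t = 11·1000 / 1.2 = 9167 s = 2.546 h.
Half-life 0.43 d → k = ln 2 / 0.43 = 1.612 d⁻¹.
Decay over the reach: 24.26·exp(−kt) = 24.26·0.8428 = 20.44 mg/L.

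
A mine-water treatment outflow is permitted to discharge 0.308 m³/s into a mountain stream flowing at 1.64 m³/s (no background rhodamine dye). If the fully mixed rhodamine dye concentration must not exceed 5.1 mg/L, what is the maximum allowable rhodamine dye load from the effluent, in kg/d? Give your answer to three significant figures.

858 kg/d

Mass balance at the limit: 1.640·0 + 0.3080·Cₑ = 1.948·5.1 → Cₑ = 32.26 mg/L.
Load = 0.3080 m³/s × 32.26 g/m³ × 86 400 s/d = 858.4 kg/d.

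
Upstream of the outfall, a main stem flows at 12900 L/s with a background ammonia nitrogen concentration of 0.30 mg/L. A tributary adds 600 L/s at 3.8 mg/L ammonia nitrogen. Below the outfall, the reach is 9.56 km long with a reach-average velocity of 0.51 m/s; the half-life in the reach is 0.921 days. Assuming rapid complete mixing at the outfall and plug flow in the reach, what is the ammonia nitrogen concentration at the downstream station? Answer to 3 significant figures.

Flow-weighted average: C = (12900·0.3000 + 600.0·3.800) / 13500 = 6150/13500 = 0.4556 mg/L.
Travel time t = 9.56·1000 / 0.51 = 18750 s = 5.207 h.
Half-life 0.921 d → k = ln 2 / 0.921 = 0.7526 d⁻¹.
First-order decay: C = 0.4556·exp(−k·t) = 0.4556·0.8494 = 0.3869 mg/L.

0.387 mg/L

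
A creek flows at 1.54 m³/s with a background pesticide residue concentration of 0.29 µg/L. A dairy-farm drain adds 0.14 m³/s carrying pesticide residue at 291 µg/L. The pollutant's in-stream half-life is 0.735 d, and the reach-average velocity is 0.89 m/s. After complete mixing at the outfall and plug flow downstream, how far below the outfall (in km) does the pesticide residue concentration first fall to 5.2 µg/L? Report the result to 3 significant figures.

After mixing, C = (1.540·0.2900 + 0.1400·291.0) / 1.680 = 41.19/1.680 = 24.52 µg/L.
Half-life 0.735 d → k = ln 2 / 0.735 = 0.9431 d⁻¹.
Set 24.52·exp(−k·t) = 5.2 → t = ln(24.52/5.2)/k = 142100 s = 39.46 h.
Distance = v·t = 0.89·142100 = 126400 m = 126.4 km.

126 km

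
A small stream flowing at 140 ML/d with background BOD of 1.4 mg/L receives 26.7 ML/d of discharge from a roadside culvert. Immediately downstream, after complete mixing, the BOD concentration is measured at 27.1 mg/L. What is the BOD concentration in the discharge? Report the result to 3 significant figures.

Mass balance: 140.0·1.400 + 26.70·Cₑ = 166.7·27.10
→ Cₑ = (166.7·27.10 − 140.0·1.400) / 26.70 = 161.9 mg/L.

162 mg/L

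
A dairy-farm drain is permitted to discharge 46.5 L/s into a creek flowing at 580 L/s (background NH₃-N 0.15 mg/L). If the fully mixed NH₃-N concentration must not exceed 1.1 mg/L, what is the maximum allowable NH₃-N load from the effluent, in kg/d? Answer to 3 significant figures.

52.0 kg/d

Mass balance at the limit: 580.0·0.1500 + 46.50·Cₑ = 626.5·1.1 → Cₑ = 12.95 mg/L.
46.50 L/s = 0.04650 m³/s. Load = 0.04650 m³/s × 12.95 g/m³ × 86 400 s/d = 52.03 kg/d.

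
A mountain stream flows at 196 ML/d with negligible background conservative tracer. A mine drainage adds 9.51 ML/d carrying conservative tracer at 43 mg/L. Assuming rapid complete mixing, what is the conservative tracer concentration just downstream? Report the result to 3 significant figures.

1.99 mg/L

After mixing, C = (196.0·0 + 9.510·43.00) / 205.5 = 408.9/205.5 = 1.990 mg/L.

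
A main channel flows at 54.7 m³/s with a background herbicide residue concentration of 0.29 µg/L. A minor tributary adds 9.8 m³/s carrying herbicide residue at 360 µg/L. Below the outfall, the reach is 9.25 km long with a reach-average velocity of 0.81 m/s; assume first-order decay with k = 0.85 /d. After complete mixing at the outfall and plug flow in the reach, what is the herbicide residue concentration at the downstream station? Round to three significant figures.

49.1 µg/L

Mixed concentration C = ΣQC/ΣQ = (54.70·0.2900 + 9.800·360.0) / 64.50 = 3544/64.50 = 54.94 µg/L.
Travel time t = 9.25·1000 / 0.81 = 11420 s = 3.172 h.
After decay, C = 54.94 × e^(−kt) = 54.94 × 0.8937 = 49.10 µg/L.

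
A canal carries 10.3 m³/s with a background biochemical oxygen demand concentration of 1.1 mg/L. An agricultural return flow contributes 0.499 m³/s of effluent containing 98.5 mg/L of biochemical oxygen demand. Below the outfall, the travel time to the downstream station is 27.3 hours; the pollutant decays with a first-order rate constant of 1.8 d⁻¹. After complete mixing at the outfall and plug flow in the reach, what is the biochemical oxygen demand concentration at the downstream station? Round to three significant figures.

0.723 mg/L

Mixed concentration C = ΣQC/ΣQ = (10.30·1.100 + 0.4990·98.50) / 10.80 = 60.48/10.80 = 5.601 mg/L.
Decay over the reach: 5.601·exp(−kt) = 5.601·0.1291 = 0.7228 mg/L.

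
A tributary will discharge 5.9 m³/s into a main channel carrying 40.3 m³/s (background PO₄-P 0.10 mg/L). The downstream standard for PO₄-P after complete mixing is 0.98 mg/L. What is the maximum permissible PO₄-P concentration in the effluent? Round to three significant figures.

At the limit, (Qr·Cr + Qe·Cₑ)/(Qr + Qe) = 0.98:
Cₑ = (46.20·0.98 − 40.30·0.1000) / 5.900 = 6.991 mg/L.

6.99 mg/L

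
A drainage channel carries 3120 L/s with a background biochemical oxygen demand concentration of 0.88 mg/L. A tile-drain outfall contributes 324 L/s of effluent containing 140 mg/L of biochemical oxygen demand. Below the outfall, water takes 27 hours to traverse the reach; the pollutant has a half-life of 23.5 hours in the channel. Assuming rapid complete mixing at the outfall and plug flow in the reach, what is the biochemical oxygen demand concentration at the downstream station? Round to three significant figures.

Flow-weighted average: C = (3120·0.8800 + 324.0·140.0) / 3444 = 48110/3444 = 13.97 mg/L.
Half-life 23.5 h → k = ln 2 / 23.5 = 0.02950 h⁻¹ = 0.7079 d⁻¹.
After decay, C = 13.97 × e^(−kt) = 13.97 × 0.4510 = 6.299 mg/L.

6.30 mg/L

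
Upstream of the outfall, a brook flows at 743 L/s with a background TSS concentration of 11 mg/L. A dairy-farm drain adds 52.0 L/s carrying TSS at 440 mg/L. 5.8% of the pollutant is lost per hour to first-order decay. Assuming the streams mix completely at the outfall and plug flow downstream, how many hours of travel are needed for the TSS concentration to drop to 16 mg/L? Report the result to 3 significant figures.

14.9 h

Mass balance: C = (743.0·11.00 + 52.00·440.0) / 795.0 = 31050/795.0 = 39.06 mg/L.
5.8%/h lost → k = −ln(1 − 0.058) = 0.05975 h⁻¹.
39.06·exp(−k·t) = 16 → t = ln(39.06/16)/k = 53780 s = 14.94 h.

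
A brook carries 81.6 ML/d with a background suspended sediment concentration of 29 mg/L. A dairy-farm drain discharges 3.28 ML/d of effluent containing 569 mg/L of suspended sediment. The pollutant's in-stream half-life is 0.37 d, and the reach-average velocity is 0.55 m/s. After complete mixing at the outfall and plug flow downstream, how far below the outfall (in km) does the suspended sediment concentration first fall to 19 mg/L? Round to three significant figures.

24.5 km

After mixing, C = (81.60·29.00 + 3.280·569.0) / 84.88 = 4233/84.88 = 49.87 mg/L.
Half-life 0.37 d → k = ln 2 / 0.37 = 1.873 d⁻¹.
Set 49.87·exp(−k·t) = 19 → t = ln(49.87/19)/k = 44500 s = 12.36 h.
Distance = v·t = 0.55·44500 = 24480 m = 24.48 km.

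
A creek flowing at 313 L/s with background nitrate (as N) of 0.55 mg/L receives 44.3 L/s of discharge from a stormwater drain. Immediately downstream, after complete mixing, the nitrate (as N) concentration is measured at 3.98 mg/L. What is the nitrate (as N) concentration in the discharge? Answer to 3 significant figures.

Mass balance: 313.0·0.5500 + 44.30·Cₑ = 357.3·3.980
→ Cₑ = (357.3·3.980 − 313.0·0.5500) / 44.30 = 28.21 mg/L.

28.2 mg/L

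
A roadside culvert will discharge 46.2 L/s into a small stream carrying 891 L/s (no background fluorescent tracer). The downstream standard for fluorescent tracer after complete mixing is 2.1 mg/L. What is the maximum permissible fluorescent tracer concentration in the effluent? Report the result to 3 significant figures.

42.6 mg/L

At the limit, (Qr·Cr + Qe·Cₑ)/(Qr + Qe) = 2.1:
Cₑ = (937.2·2.1 − 891.0·0) / 46.20 = 42.60 mg/L.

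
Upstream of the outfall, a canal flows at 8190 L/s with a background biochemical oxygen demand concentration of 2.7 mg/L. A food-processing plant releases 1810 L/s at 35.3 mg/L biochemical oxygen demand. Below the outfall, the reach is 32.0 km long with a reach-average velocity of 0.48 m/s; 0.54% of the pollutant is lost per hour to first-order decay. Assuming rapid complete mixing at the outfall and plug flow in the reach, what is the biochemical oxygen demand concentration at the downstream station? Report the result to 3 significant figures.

7.78 mg/L

Flow-weighted average: C = (8190·2.700 + 1810·35.30) / 10000 = 86010/10000 = 8.601 mg/L.
Travel time t = 32.0·1000 / 0.48 = 66670 s = 18.52 h.
0.54%/h lost → k = −ln(1 − 0.0054) = 0.005415 h⁻¹.
Applying C = C₀e^(−kt): 8.601 × 0.9046 = 7.780 mg/L.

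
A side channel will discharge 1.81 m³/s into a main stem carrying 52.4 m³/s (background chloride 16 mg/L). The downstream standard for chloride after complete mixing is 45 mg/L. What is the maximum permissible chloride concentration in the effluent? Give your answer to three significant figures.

At the limit, (Qr·Cr + Qe·Cₑ)/(Qr + Qe) = 45:
Cₑ = (54.21·45 − 52.40·16.00) / 1.810 = 884.6 mg/L.

885 mg/L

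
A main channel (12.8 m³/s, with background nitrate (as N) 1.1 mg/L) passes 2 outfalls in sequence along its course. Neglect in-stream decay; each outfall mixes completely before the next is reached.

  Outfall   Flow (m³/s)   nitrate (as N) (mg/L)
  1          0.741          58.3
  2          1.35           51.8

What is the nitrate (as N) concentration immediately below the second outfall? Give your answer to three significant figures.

8.54 mg/L

Outfall 1: combined Q = 13.54 m³/s; C = (12.80·1.100 + 0.7410·58.30)/13.54 = 4.230 mg/L.
Outfall 2: combined Q = 14.89 m³/s; C = (13.54·4.230 + 1.350·51.80)/14.89 = 8.543 mg/L.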